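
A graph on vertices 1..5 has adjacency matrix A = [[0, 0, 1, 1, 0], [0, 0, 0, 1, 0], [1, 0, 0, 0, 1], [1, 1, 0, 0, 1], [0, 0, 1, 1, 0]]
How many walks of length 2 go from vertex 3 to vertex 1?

0

The number of length-2 walks from vertex 3 to vertex 1 is entry (3,1) of A^2, where A is the adjacency matrix.
A^2 = [[2, 1, 0, 0, 2], [1, 1, 0, 0, 1], [0, 0, 2, 2, 0], [0, 0, 2, 3, 0], [2, 1, 0, 0, 2]]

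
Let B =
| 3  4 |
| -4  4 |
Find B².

[[-7, 28], [-28, 0]]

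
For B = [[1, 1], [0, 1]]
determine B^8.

[[1, 8], [0, 1]]

B = I + N where N = [[0, 1], [0, 0]] is strictly upper-triangular, so N^2 = 0.
(I + N)^8 = I + 8·N = [[1, 8], [0, 1]].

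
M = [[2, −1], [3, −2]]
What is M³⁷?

M² = I (check: tr M = 0 and det M = −1), so M³⁷ = M since 37 is odd.

[[2, −1], [3, −2]]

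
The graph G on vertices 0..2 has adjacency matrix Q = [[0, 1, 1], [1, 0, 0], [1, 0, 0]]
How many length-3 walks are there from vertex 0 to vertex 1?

2

The number of length-3 walks from vertex 0 to vertex 1 is entry (0,1) of Q³, where Q is the adjacency matrix.
Q² = [[2, 0, 0], [0, 1, 1], [0, 1, 1]]
Q³ = [[0, 2, 2], [2, 0, 0], [2, 0, 0]]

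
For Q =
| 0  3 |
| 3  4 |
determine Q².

[[9, 12], [12, 25]]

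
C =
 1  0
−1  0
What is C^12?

C² = C (a projection; rank 1, trace 1), so C^12 = C.

[[1, 0], [−1, 0]]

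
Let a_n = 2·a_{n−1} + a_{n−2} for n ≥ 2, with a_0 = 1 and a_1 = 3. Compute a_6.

With companion matrix C = [[2, 1], [1, 0]], [a_n, a_{n−1}]ᵀ = C·[a_{n−1}, a_{n−2}]ᵀ, so [a_6, a_5]ᵀ = C^5·[a_1, a_0]ᵀ.
C^5 = [[70, 29], [29, 12]], giving [a_6, a_5]ᵀ = [[239], [99]].

239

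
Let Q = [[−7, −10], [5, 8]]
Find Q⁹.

tr Q = 1 and det Q = −6, so the characteristic polynomial is λ² − (1)λ + (−6) with roots −2 and 3.
Eigenvectors give P = [[−2, −1], [1, 1]] with P⁻¹ = [[−1, −1], [1, 2]], and Q = P·diag(−2, 3)·P⁻¹.
Then Q⁹ = P·diag(−512, 19683)·P⁻¹ = [[1024, −19683], [−512, 19683]] · [[−1, −1], [1, 2]] = [[−20707, −40390], [20195, 39878]].

[[−20707, −40390], [20195, 39878]]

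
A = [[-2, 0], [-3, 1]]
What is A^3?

[[-8, 0], [-9, 1]]

tr A = -1 and det A = -2, so the characteristic polynomial is λ² − (-1)λ + (-2) with roots -2 and 1.
Eigenvectors give P = [[1, 0], [1, -1]] with P⁻¹ = [[1, 0], [1, -1]], and A = P·diag(-2, 1)·P⁻¹.
Then A^3 = P·diag(-8, 1)·P⁻¹ = [[-8, 0], [-8, -1]] · [[1, 0], [1, -1]] = [[-8, 0], [-9, 1]].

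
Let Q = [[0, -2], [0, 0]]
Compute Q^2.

Q is strictly triangular, hence nilpotent: Q^2 = 0, so Q^2 = 0.

[[0, 0], [0, 0]]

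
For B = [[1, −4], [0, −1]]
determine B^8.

B² = I (check: tr B = 0 and det B = −1), so B^8 = I since 8 is even.

[[1, 0], [0, 1]]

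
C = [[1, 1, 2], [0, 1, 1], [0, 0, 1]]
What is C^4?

C = I + N where N = [[0, 1, 2], [0, 0, 1], [0, 0, 0]] is strictly upper-triangular, so N^3 = 0.
(I + N)^4 = I + 4·N + 6·N^2 = [[1, 4, 14], [0, 1, 4], [0, 0, 1]].

[[1, 4, 14], [0, 1, 4], [0, 0, 1]]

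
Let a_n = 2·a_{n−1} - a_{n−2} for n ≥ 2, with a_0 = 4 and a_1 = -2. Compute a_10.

-56

With companion matrix C = [[2, -1], [1, 0]], [a_n, a_{n−1}]ᵀ = C·[a_{n−1}, a_{n−2}]ᵀ, so [a_10, a_9]ᵀ = C^9·[a_1, a_0]ᵀ.
C^9 = [[10, -9], [9, -8]], giving [a_10, a_9]ᵀ = [[-56], [-50]].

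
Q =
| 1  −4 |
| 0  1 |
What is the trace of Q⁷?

2

Q = I + N where N = [[0, −4], [0, 0]] is strictly upper-triangular, so N² = 0.
(I + N)⁷ = I + 7·N = [[1, −28], [0, 1]].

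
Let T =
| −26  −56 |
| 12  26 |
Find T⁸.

tr T = 0 and det T = −4, so the characteristic polynomial is λ² − (0)λ + (−4) with roots −2 and 2.
Eigenvectors give P = [[7, −2], [−3, 1]] with P⁻¹ = [[1, 2], [3, 7]], and T = P·diag(−2, 2)·P⁻¹.
Then T⁸ = P·diag(256, 256)·P⁻¹ = [[1792, −512], [−768, 256]] · [[1, 2], [3, 7]] = [[256, 0], [0, 256]].

[[256, 0], [0, 256]]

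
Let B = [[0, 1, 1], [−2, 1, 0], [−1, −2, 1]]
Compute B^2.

[[−3, −1, 1], [−2, −1, −2], [3, −5, 0]]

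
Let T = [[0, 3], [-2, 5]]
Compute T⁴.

[[-114, 195], [-130, 211]]

tr T = 5 and det T = 6, so the characteristic polynomial is λ² − (5)λ + (6) with roots 2 and 3.
Eigenvectors give P = [[-3, -1], [-2, -1]] with P⁻¹ = [[-1, 1], [2, -3]], and T = P·diag(2, 3)·P⁻¹.
Then T⁴ = P·diag(16, 81)·P⁻¹ = [[-48, -81], [-32, -81]] · [[-1, 1], [2, -3]] = [[-114, 195], [-130, 211]].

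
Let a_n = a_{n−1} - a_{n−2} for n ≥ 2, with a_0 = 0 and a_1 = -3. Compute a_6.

With companion matrix M = [[1, -1], [1, 0]], [a_n, a_{n−1}]ᵀ = M·[a_{n−1}, a_{n−2}]ᵀ, so [a_6, a_5]ᵀ = M⁵·[a_1, a_0]ᵀ.
M⁵ = [[0, 1], [-1, 1]], giving [a_6, a_5]ᵀ = [[0], [3]].

0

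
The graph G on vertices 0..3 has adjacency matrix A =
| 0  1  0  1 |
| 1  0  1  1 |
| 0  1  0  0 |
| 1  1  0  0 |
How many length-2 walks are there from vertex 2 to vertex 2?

The number of length-2 walks from vertex 2 to vertex 2 is entry (2,2) of A², where A is the adjacency matrix.
A² = [[2, 1, 1, 1], [1, 3, 0, 1], [1, 0, 1, 1], [1, 1, 1, 2]]

1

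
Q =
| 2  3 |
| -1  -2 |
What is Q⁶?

[[1, 0], [0, 1]]

Q² = I (check: tr Q = 0 and det Q = -1), so Q⁶ = I since 6 is even.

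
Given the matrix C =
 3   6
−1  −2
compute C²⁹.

C² = C (a projection; rank 1, trace 1), so C²⁹ = C.

[[3, 6], [−1, −2]]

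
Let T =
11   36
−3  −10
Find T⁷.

tr T = 1 and det T = −2, so the characteristic polynomial is λ² − (1)λ + (−2) with roots −1 and 2.
Eigenvectors give P = [[−3, 4], [1, −1]] with P⁻¹ = [[1, 4], [1, 3]], and T = P·diag(−1, 2)·P⁻¹.
Then T⁷ = P·diag(−1, 128)·P⁻¹ = [[3, 512], [−1, −128]] · [[1, 4], [1, 3]] = [[515, 1548], [−129, −388]].

[[515, 1548], [−129, −388]]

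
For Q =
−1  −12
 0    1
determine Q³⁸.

[[1, 0], [0, 1]]

Q² = I (check: tr Q = 0 and det Q = −1), so Q³⁸ = I since 38 is even.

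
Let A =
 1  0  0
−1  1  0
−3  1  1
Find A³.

[[1, 0, 0], [−3, 1, 0], [−12, 3, 1]]

A = I + N where N = [[0, 0, 0], [−1, 0, 0], [−3, 1, 0]] is strictly lower-triangular, so N³ = 0.
(I + N)³ = I + 3·N + 3·N² = [[1, 0, 0], [−3, 1, 0], [−12, 3, 1]].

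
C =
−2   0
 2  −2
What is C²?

[[4, 0], [−8, 4]]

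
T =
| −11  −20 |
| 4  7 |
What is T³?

tr T = −4 and det T = 3, so the characteristic polynomial is λ² − (−4)λ + (3) with roots −3 and −1.
Eigenvectors give P = [[5, −2], [−2, 1]] with P⁻¹ = [[1, 2], [2, 5]], and T = P·diag(−3, −1)·P⁻¹.
Then T³ = P·diag(−27, −1)·P⁻¹ = [[−135, 2], [54, −1]] · [[1, 2], [2, 5]] = [[−131, −260], [52, 103]].

[[−131, −260], [52, 103]]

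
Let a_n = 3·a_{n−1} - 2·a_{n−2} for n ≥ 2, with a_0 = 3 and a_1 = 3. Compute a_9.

3

With companion matrix Q = [[3, -2], [1, 0]], [a_n, a_{n−1}]ᵀ = Q·[a_{n−1}, a_{n−2}]ᵀ, so [a_9, a_8]ᵀ = Q^8·[a_1, a_0]ᵀ.
Q^8 = [[511, -510], [255, -254]], giving [a_9, a_8]ᵀ = [[3], [3]].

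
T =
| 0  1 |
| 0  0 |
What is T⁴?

[[0, 0], [0, 0]]

T is strictly triangular, hence nilpotent: T² = 0, so T⁴ = 0.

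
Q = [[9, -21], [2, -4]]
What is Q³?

[[141, -399], [38, -106]]

tr Q = 5 and det Q = 6, so the characteristic polynomial is λ² − (5)λ + (6) with roots 2 and 3.
Eigenvectors give P = [[3, 7], [1, 2]] with P⁻¹ = [[-2, 7], [1, -3]], and Q = P·diag(2, 3)·P⁻¹.
Then Q³ = P·diag(8, 27)·P⁻¹ = [[24, 189], [8, 54]] · [[-2, 7], [1, -3]] = [[141, -399], [38, -106]].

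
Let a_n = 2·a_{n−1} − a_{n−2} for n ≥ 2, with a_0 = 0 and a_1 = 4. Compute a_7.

28

With companion matrix B = [[2, −1], [1, 0]], [a_n, a_{n−1}]ᵀ = B·[a_{n−1}, a_{n−2}]ᵀ, so [a_7, a_6]ᵀ = B⁶·[a_1, a_0]ᵀ.
B⁶ = [[7, −6], [6, −5]], giving [a_7, a_6]ᵀ = [[28], [24]].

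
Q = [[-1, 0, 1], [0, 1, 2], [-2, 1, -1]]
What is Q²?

[[-1, 1, -2], [-4, 3, 0], [4, 0, 1]]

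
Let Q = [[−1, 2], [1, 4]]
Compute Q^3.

Q^2 = [[3, 6], [3, 18]]
Q^3 = [[3, 30], [15, 78]]

[[3, 30], [15, 78]]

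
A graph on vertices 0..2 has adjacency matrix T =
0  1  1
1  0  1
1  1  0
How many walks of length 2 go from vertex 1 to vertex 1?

The number of length-2 walks from vertex 1 to vertex 1 is entry (1,1) of T^2, where T is the adjacency matrix.
T^2 = [[2, 1, 1], [1, 2, 1], [1, 1, 2]]

2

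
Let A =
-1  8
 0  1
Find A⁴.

A² = I (check: tr A = 0 and det A = -1), so A⁴ = I since 4 is even.

[[1, 0], [0, 1]]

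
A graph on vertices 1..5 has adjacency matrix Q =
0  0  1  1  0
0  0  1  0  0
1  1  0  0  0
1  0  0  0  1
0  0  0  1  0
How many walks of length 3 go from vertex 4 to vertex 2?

The number of length-3 walks from vertex 4 to vertex 2 is entry (4,2) of Q³, where Q is the adjacency matrix.
Q² = [[2, 1, 0, 0, 1], [1, 1, 0, 0, 0], [0, 0, 2, 1, 0], [0, 0, 1, 2, 0], [1, 0, 0, 0, 1]]
Q³ = [[0, 0, 3, 3, 0], [0, 0, 2, 1, 0], [3, 2, 0, 0, 1], [3, 1, 0, 0, 2], [0, 0, 1, 2, 0]]

1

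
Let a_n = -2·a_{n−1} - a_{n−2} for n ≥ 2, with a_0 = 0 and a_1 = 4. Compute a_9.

36

With companion matrix T = [[-2, -1], [1, 0]], [a_n, a_{n−1}]ᵀ = T·[a_{n−1}, a_{n−2}]ᵀ, so [a_9, a_8]ᵀ = T⁸·[a_1, a_0]ᵀ.
T⁸ = [[9, 8], [-8, -7]], giving [a_9, a_8]ᵀ = [[36], [-32]].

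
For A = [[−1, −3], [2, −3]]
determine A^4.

[[−71, −24], [16, −87]]

A^2 = [[−5, 12], [−8, 3]]
A^3 = [[29, −21], [14, 15]]
A^4 = [[−71, −24], [16, −87]]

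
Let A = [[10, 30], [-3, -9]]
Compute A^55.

[[10, 30], [-3, -9]]

A² = A (a projection; rank 1, trace 1), so A^55 = A.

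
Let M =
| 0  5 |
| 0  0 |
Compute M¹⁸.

M is strictly triangular, hence nilpotent: M² = 0, so M¹⁸ = 0.

[[0, 0], [0, 0]]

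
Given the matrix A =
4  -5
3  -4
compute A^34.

[[1, 0], [0, 1]]

A² = I (check: tr A = 0 and det A = -1), so A^34 = I since 34 is even.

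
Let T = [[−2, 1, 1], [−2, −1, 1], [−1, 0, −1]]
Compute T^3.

T^2 = [[1, −3, −2], [5, −1, −4], [3, −1, 0]]
T^3 = [[6, 4, 0], [−4, 6, 8], [−4, 4, 2]]

[[6, 4, 0], [−4, 6, 8], [−4, 4, 2]]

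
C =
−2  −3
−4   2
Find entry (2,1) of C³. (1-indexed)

−64

C² = [[16, 0], [0, 16]]
C³ = [[−32, −48], [−64, 32]]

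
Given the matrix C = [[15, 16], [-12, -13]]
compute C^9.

tr C = 2 and det C = -3, so the characteristic polynomial is λ² − (2)λ + (-3) with roots 3 and -1.
Eigenvectors give P = [[4, -1], [-3, 1]] with P⁻¹ = [[1, 1], [3, 4]], and C = P·diag(3, -1)·P⁻¹.
Then C^9 = P·diag(19683, -1)·P⁻¹ = [[78732, 1], [-59049, -1]] · [[1, 1], [3, 4]] = [[78735, 78736], [-59052, -59053]].

[[78735, 78736], [-59052, -59053]]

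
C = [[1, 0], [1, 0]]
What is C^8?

[[1, 0], [1, 0]]

C² = C (a projection; rank 1, trace 1), so C^8 = C.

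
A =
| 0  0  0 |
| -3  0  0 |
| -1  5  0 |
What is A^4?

A is strictly triangular, hence nilpotent: A^3 = 0, so A^4 = 0.

[[0, 0, 0], [0, 0, 0], [0, 0, 0]]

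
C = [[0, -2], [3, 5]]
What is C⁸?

tr C = 5 and det C = 6, so the characteristic polynomial is λ² − (5)λ + (6) with roots 2 and 3.
Eigenvectors give P = [[-1, 2], [1, -3]] with P⁻¹ = [[-3, -2], [-1, -1]], and C = P·diag(2, 3)·P⁻¹.
Then C⁸ = P·diag(256, 6561)·P⁻¹ = [[-256, 13122], [256, -19683]] · [[-3, -2], [-1, -1]] = [[-12354, -12610], [18915, 19171]].

[[-12354, -12610], [18915, 19171]]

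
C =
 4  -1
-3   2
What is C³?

C² = [[19, -6], [-18, 7]]
C³ = [[94, -31], [-93, 32]]

[[94, -31], [-93, 32]]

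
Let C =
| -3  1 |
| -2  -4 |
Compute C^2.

[[7, -7], [14, 14]]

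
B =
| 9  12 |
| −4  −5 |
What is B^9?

[[78729, 118092], [−39364, −59045]]

tr B = 4 and det B = 3, so the characteristic polynomial is λ² − (4)λ + (3) with roots 3 and 1.
Eigenvectors give P = [[2, −3], [−1, 2]] with P⁻¹ = [[2, 3], [1, 2]], and B = P·diag(3, 1)·P⁻¹.
Then B^9 = P·diag(19683, 1)·P⁻¹ = [[39366, −3], [−19683, 2]] · [[2, 3], [1, 2]] = [[78729, 118092], [−39364, −59045]].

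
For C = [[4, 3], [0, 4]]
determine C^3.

[[64, 144], [0, 64]]

C^2 = [[16, 24], [0, 16]]
C^3 = [[64, 144], [0, 64]]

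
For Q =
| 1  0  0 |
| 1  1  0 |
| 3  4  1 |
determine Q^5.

[[1, 0, 0], [5, 1, 0], [55, 20, 1]]

Q = I + N where N = [[0, 0, 0], [1, 0, 0], [3, 4, 0]] is strictly lower-triangular, so N^3 = 0.
(I + N)^5 = I + 5·N + 10·N^2 = [[1, 0, 0], [5, 1, 0], [55, 20, 1]].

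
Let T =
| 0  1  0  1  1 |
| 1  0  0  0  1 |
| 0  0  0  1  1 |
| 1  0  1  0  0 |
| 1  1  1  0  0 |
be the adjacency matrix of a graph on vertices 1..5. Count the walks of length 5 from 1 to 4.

26

The number of length-5 walks from vertex 1 to vertex 4 is entry (1,4) of T⁵, where T is the adjacency matrix.
T² = [[3, 1, 2, 0, 1], [1, 2, 1, 1, 1], [2, 1, 2, 0, 0], [0, 1, 0, 2, 2], [1, 1, 0, 2, 3]]
T³ = [[2, 4, 1, 5, 6], [4, 2, 2, 2, 4], [1, 2, 0, 4, 5], [5, 2, 4, 0, 1], [6, 4, 5, 1, 2]]
T⁴ = [[15, 8, 11, 3, 7], [8, 8, 6, 6, 8], [11, 6, 9, 1, 3], [3, 6, 1, 9, 11], [7, 8, 3, 11, 15]]
T⁵ = [[18, 22, 10, 26, 34], [22, 16, 14, 14, 22], [10, 14, 4, 20, 26], [26, 14, 20, 4, 10], [34, 22, 26, 10, 18]]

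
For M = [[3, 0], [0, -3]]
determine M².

[[9, 0], [0, 9]]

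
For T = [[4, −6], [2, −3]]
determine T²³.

T² = T (a projection; rank 1, trace 1), so T²³ = T.

[[4, −6], [2, −3]]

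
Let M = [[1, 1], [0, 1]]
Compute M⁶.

M = I + N where N = [[0, 1], [0, 0]] is strictly upper-triangular, so N² = 0.
(I + N)⁶ = I + 6·N = [[1, 6], [0, 1]].

[[1, 6], [0, 1]]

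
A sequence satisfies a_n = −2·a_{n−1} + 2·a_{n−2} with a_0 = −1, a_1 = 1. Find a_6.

With companion matrix Q = [[−2, 2], [1, 0]], [a_n, a_{n−1}]ᵀ = Q·[a_{n−1}, a_{n−2}]ᵀ, so [a_6, a_5]ᵀ = Q^5·[a_1, a_0]ᵀ.
Q^5 = [[−120, 88], [44, −32]], giving [a_6, a_5]ᵀ = [[−208], [76]].

−208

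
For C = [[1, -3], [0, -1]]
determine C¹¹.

[[1, -3], [0, -1]]

C² = I (check: tr C = 0 and det C = -1), so C¹¹ = C since 11 is odd.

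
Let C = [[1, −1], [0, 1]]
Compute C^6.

C = I + N where N = [[0, −1], [0, 0]] is strictly upper-triangular, so N^2 = 0.
(I + N)^6 = I + 6·N = [[1, −6], [0, 1]].

[[1, −6], [0, 1]]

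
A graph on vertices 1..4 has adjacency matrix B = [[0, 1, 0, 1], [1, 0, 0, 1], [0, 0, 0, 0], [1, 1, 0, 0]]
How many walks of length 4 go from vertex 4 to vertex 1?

5

The number of length-4 walks from vertex 4 to vertex 1 is entry (4,1) of B⁴, where B is the adjacency matrix.
B² = [[2, 1, 0, 1], [1, 2, 0, 1], [0, 0, 0, 0], [1, 1, 0, 2]]
B³ = [[2, 3, 0, 3], [3, 2, 0, 3], [0, 0, 0, 0], [3, 3, 0, 2]]
B⁴ = [[6, 5, 0, 5], [5, 6, 0, 5], [0, 0, 0, 0], [5, 5, 0, 6]]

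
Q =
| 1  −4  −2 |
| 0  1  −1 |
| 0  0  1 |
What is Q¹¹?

[[1, −44, 198], [0, 1, −11], [0, 0, 1]]

Q = I + N where N = [[0, −4, −2], [0, 0, −1], [0, 0, 0]] is strictly upper-triangular, so N³ = 0.
(I + N)¹¹ = I + 11·N + 55·N² = [[1, −44, 198], [0, 1, −11], [0, 0, 1]].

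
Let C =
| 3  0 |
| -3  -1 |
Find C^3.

C^2 = [[9, 0], [-6, 1]]
C^3 = [[27, 0], [-21, -1]]

[[27, 0], [-21, -1]]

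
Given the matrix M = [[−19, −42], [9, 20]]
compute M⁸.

tr M = 1 and det M = −2, so the characteristic polynomial is λ² − (1)λ + (−2) with roots 2 and −1.
Eigenvectors give P = [[2, −7], [−1, 3]] with P⁻¹ = [[−3, −7], [−1, −2]], and M = P·diag(2, −1)·P⁻¹.
Then M⁸ = P·diag(256, 1)·P⁻¹ = [[512, −7], [−256, 3]] · [[−3, −7], [−1, −2]] = [[−1529, −3570], [765, 1786]].

[[−1529, −3570], [765, 1786]]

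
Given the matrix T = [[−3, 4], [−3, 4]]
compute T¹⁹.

T² = T (a projection; rank 1, trace 1), so T¹⁹ = T.

[[−3, 4], [−3, 4]]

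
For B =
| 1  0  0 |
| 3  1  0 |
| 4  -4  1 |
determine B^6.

B = I + N where N = [[0, 0, 0], [3, 0, 0], [4, -4, 0]] is strictly lower-triangular, so N^3 = 0.
(I + N)^6 = I + 6·N + 15·N^2 = [[1, 0, 0], [18, 1, 0], [-156, -24, 1]].

[[1, 0, 0], [18, 1, 0], [-156, -24, 1]]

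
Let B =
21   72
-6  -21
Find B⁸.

[[6561, 0], [0, 6561]]

tr B = 0 and det B = -9, so the characteristic polynomial is λ² − (0)λ + (-9) with roots -3 and 3.
Eigenvectors give P = [[-3, 4], [1, -1]] with P⁻¹ = [[1, 4], [1, 3]], and B = P·diag(-3, 3)·P⁻¹.
Then B⁸ = P·diag(6561, 6561)·P⁻¹ = [[-19683, 26244], [6561, -6561]] · [[1, 4], [1, 3]] = [[6561, 0], [0, 6561]].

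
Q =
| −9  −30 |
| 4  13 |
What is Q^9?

tr Q = 4 and det Q = 3, so the characteristic polynomial is λ² − (4)λ + (3) with roots 1 and 3.
Eigenvectors give P = [[3, 5], [−1, −2]] with P⁻¹ = [[2, 5], [−1, −3]], and Q = P·diag(1, 3)·P⁻¹.
Then Q^9 = P·diag(1, 19683)·P⁻¹ = [[3, 98415], [−1, −39366]] · [[2, 5], [−1, −3]] = [[−98409, −295230], [39364, 118093]].

[[−98409, −295230], [39364, 118093]]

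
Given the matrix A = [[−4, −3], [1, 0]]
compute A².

[[13, 12], [−4, −3]]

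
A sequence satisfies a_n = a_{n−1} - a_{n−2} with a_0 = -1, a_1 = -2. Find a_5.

With companion matrix Q = [[1, -1], [1, 0]], [a_n, a_{n−1}]ᵀ = Q·[a_{n−1}, a_{n−2}]ᵀ, so [a_5, a_4]ᵀ = Q^4·[a_1, a_0]ᵀ.
Q^4 = [[-1, 1], [-1, 0]], giving [a_5, a_4]ᵀ = [[1], [2]].

1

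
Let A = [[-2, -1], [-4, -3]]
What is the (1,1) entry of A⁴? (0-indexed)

269

A² = [[8, 5], [20, 13]]
A³ = [[-36, -23], [-92, -59]]
A⁴ = [[164, 105], [420, 269]]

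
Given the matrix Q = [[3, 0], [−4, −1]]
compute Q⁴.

[[81, 0], [−80, 1]]

tr Q = 2 and det Q = −3, so the characteristic polynomial is λ² − (2)λ + (−3) with roots −1 and 3.
Eigenvectors give P = [[0, −1], [1, 1]] with P⁻¹ = [[1, 1], [−1, 0]], and Q = P·diag(−1, 3)·P⁻¹.
Then Q⁴ = P·diag(1, 81)·P⁻¹ = [[0, −81], [1, 81]] · [[1, 1], [−1, 0]] = [[81, 0], [−80, 1]].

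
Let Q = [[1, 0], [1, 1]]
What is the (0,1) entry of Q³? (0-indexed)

0

Q = I + N where N = [[0, 0], [1, 0]] is strictly lower-triangular, so N² = 0.
(I + N)³ = I + 3·N = [[1, 0], [3, 1]].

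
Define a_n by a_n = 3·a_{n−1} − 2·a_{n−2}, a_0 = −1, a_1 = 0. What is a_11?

2046

With companion matrix B = [[3, −2], [1, 0]], [a_n, a_{n−1}]ᵀ = B·[a_{n−1}, a_{n−2}]ᵀ, so [a_11, a_10]ᵀ = B^10·[a_1, a_0]ᵀ.
B^10 = [[2047, −2046], [1023, −1022]], giving [a_11, a_10]ᵀ = [[2046], [1022]].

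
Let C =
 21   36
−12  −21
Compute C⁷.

tr C = 0 and det C = −9, so the characteristic polynomial is λ² − (0)λ + (−9) with roots −3 and 3.
Eigenvectors give P = [[3, 2], [−2, −1]] with P⁻¹ = [[−1, −2], [2, 3]], and C = P·diag(−3, 3)·P⁻¹.
Then C⁷ = P·diag(−2187, 2187)·P⁻¹ = [[−6561, 4374], [4374, −2187]] · [[−1, −2], [2, 3]] = [[15309, 26244], [−8748, −15309]].

[[15309, 26244], [−8748, −15309]]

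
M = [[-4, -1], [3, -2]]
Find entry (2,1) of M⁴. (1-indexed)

M² = [[13, 6], [-18, 1]]
M³ = [[-34, -25], [75, 16]]
M⁴ = [[61, 84], [-252, -107]]

-252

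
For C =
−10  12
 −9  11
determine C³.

[[−28, 36], [−27, 35]]

tr C = 1 and det C = −2, so the characteristic polynomial is λ² − (1)λ + (−2) with roots −1 and 2.
Eigenvectors give P = [[4, 1], [3, 1]] with P⁻¹ = [[1, −1], [−3, 4]], and C = P·diag(−1, 2)·P⁻¹.
Then C³ = P·diag(−1, 8)·P⁻¹ = [[−4, 8], [−3, 8]] · [[1, −1], [−3, 4]] = [[−28, 36], [−27, 35]].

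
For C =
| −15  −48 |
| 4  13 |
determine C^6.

tr C = −2 and det C = −3, so the characteristic polynomial is λ² − (−2)λ + (−3) with roots 1 and −3.
Eigenvectors give P = [[−3, 4], [1, −1]] with P⁻¹ = [[1, 4], [1, 3]], and C = P·diag(1, −3)·P⁻¹.
Then C^6 = P·diag(1, 729)·P⁻¹ = [[−3, 2916], [1, −729]] · [[1, 4], [1, 3]] = [[2913, 8736], [−728, −2183]].

[[2913, 8736], [−728, −2183]]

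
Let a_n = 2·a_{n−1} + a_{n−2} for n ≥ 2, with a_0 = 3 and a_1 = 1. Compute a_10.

5333

With companion matrix A = [[2, 1], [1, 0]], [a_n, a_{n−1}]ᵀ = A·[a_{n−1}, a_{n−2}]ᵀ, so [a_10, a_9]ᵀ = A⁹·[a_1, a_0]ᵀ.
A⁹ = [[2378, 985], [985, 408]], giving [a_10, a_9]ᵀ = [[5333], [2209]].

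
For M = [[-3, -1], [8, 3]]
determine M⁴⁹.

[[-3, -1], [8, 3]]

M² = I (check: tr M = 0 and det M = -1), so M⁴⁹ = M since 49 is odd.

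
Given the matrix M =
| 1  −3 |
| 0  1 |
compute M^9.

[[1, −27], [0, 1]]

M = I + N where N = [[0, −3], [0, 0]] is strictly upper-triangular, so N^2 = 0.
(I + N)^9 = I + 9·N = [[1, −27], [0, 1]].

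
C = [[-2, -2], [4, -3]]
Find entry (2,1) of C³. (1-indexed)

C² = [[-4, 10], [-20, 1]]
C³ = [[48, -22], [44, 37]]

44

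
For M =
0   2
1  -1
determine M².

[[2, -2], [-1, 3]]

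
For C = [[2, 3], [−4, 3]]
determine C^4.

[[−236, −165], [220, −291]]

C^2 = [[−8, 15], [−20, −3]]
C^3 = [[−76, 21], [−28, −69]]
C^4 = [[−236, −165], [220, −291]]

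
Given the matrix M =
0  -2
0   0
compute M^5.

M is strictly triangular, hence nilpotent: M^2 = 0, so M^5 = 0.

[[0, 0], [0, 0]]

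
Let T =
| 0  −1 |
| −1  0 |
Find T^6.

[[1, 0], [0, 1]]

T² = I (check: tr T = 0 and det T = −1), so T^6 = I since 6 is even.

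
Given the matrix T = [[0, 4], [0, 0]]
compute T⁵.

[[0, 0], [0, 0]]

T is strictly triangular, hence nilpotent: T² = 0, so T⁵ = 0.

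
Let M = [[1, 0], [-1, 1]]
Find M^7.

M = I + N where N = [[0, 0], [-1, 0]] is strictly lower-triangular, so N^2 = 0.
(I + N)^7 = I + 7·N = [[1, 0], [-7, 1]].

[[1, 0], [-7, 1]]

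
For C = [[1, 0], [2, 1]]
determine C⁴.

C = I + N where N = [[0, 0], [2, 0]] is strictly lower-triangular, so N² = 0.
(I + N)⁴ = I + 4·N = [[1, 0], [8, 1]].

[[1, 0], [8, 1]]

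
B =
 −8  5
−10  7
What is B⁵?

[[−518, 275], [−550, 307]]

tr B = −1 and det B = −6, so the characteristic polynomial is λ² − (−1)λ + (−6) with roots 2 and −3.
Eigenvectors give P = [[−1, 1], [−2, 1]] with P⁻¹ = [[1, −1], [2, −1]], and B = P·diag(2, −3)·P⁻¹.
Then B⁵ = P·diag(32, −243)·P⁻¹ = [[−32, −243], [−64, −243]] · [[1, −1], [2, −1]] = [[−518, 275], [−550, 307]].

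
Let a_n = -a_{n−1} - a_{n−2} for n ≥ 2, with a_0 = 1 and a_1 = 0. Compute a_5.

With companion matrix B = [[-1, -1], [1, 0]], [a_n, a_{n−1}]ᵀ = B·[a_{n−1}, a_{n−2}]ᵀ, so [a_5, a_4]ᵀ = B^4·[a_1, a_0]ᵀ.
B^4 = [[-1, -1], [1, 0]], giving [a_5, a_4]ᵀ = [[-1], [0]].

-1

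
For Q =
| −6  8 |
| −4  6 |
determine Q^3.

tr Q = 0 and det Q = −4, so the characteristic polynomial is λ² − (0)λ + (−4) with roots 2 and −2.
Eigenvectors give P = [[−1, 2], [−1, 1]] with P⁻¹ = [[1, −2], [1, −1]], and Q = P·diag(2, −2)·P⁻¹.
Then Q^3 = P·diag(8, −8)·P⁻¹ = [[−8, −16], [−8, −8]] · [[1, −2], [1, −1]] = [[−24, 32], [−16, 24]].

[[−24, 32], [−16, 24]]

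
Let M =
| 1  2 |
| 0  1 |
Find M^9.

M = I + N where N = [[0, 2], [0, 0]] is strictly upper-triangular, so N^2 = 0.
(I + N)^9 = I + 9·N = [[1, 18], [0, 1]].

[[1, 18], [0, 1]]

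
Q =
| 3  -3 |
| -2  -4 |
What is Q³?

Q² = [[15, 3], [2, 22]]
Q³ = [[39, -57], [-38, -94]]

[[39, -57], [-38, -94]]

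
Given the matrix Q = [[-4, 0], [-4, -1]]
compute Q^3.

[[-64, 0], [-84, -1]]

Q^2 = [[16, 0], [20, 1]]
Q^3 = [[-64, 0], [-84, -1]]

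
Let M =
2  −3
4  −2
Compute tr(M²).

−16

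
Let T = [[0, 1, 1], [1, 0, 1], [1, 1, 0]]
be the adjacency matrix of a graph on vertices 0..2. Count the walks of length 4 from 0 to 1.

5

The number of length-4 walks from vertex 0 to vertex 1 is entry (0,1) of T^4, where T is the adjacency matrix.
T^2 = [[2, 1, 1], [1, 2, 1], [1, 1, 2]]
T^3 = [[2, 3, 3], [3, 2, 3], [3, 3, 2]]
T^4 = [[6, 5, 5], [5, 6, 5], [5, 5, 6]]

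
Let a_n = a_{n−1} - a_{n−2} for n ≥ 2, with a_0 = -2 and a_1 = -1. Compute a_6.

-2

With companion matrix B = [[1, -1], [1, 0]], [a_n, a_{n−1}]ᵀ = B·[a_{n−1}, a_{n−2}]ᵀ, so [a_6, a_5]ᵀ = B^5·[a_1, a_0]ᵀ.
B^5 = [[0, 1], [-1, 1]], giving [a_6, a_5]ᵀ = [[-2], [-1]].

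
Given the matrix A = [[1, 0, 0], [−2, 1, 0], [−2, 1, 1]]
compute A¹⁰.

[[1, 0, 0], [−20, 1, 0], [−110, 10, 1]]

A = I + N where N = [[0, 0, 0], [−2, 0, 0], [−2, 1, 0]] is strictly lower-triangular, so N³ = 0.
(I + N)¹⁰ = I + 10·N + 45·N² = [[1, 0, 0], [−20, 1, 0], [−110, 10, 1]].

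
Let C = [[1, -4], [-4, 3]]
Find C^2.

[[17, -16], [-16, 25]]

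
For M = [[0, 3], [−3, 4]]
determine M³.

M² = [[−9, 12], [−12, 7]]
M³ = [[−36, 21], [−21, −8]]

[[−36, 21], [−21, −8]]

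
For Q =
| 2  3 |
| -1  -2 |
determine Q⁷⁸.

[[1, 0], [0, 1]]

Q² = I (check: tr Q = 0 and det Q = -1), so Q⁷⁸ = I since 78 is even.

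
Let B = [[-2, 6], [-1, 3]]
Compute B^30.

B² = B (a projection; rank 1, trace 1), so B^30 = B.

[[-2, 6], [-1, 3]]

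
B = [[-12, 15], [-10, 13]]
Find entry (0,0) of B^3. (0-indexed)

-78

tr B = 1 and det B = -6, so the characteristic polynomial is λ² − (1)λ + (-6) with roots 3 and -2.
Eigenvectors give P = [[1, 3], [1, 2]] with P⁻¹ = [[-2, 3], [1, -1]], and B = P·diag(3, -2)·P⁻¹.
Then B^3 = P·diag(27, -8)·P⁻¹ = [[27, -24], [27, -16]] · [[-2, 3], [1, -1]] = [[-78, 105], [-70, 97]].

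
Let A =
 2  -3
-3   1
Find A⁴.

[[250, -207], [-207, 181]]

A² = [[13, -9], [-9, 10]]
A³ = [[53, -48], [-48, 37]]
A⁴ = [[250, -207], [-207, 181]]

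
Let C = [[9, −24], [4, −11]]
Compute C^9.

tr C = −2 and det C = −3, so the characteristic polynomial is λ² − (−2)λ + (−3) with roots −3 and 1.
Eigenvectors give P = [[−2, 3], [−1, 1]] with P⁻¹ = [[1, −3], [1, −2]], and C = P·diag(−3, 1)·P⁻¹.
Then C^9 = P·diag(−19683, 1)·P⁻¹ = [[39366, 3], [19683, 1]] · [[1, −3], [1, −2]] = [[39369, −118104], [19684, −59051]].

[[39369, −118104], [19684, −59051]]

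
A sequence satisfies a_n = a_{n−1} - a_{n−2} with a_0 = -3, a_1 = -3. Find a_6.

-3

With companion matrix M = [[1, -1], [1, 0]], [a_n, a_{n−1}]ᵀ = M·[a_{n−1}, a_{n−2}]ᵀ, so [a_6, a_5]ᵀ = M⁵·[a_1, a_0]ᵀ.
M⁵ = [[0, 1], [-1, 1]], giving [a_6, a_5]ᵀ = [[-3], [0]].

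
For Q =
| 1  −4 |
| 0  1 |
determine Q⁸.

Q = I + N where N = [[0, −4], [0, 0]] is strictly upper-triangular, so N² = 0.
(I + N)⁸ = I + 8·N = [[1, −32], [0, 1]].

[[1, −32], [0, 1]]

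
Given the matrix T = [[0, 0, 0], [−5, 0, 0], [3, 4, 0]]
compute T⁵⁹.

[[0, 0, 0], [0, 0, 0], [0, 0, 0]]

T is strictly triangular, hence nilpotent: T³ = 0, so T⁵⁹ = 0.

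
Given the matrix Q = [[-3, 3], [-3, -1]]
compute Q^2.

[[0, -12], [12, -8]]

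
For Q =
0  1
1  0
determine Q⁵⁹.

Q² = I (check: tr Q = 0 and det Q = -1), so Q⁵⁹ = Q since 59 is odd.

[[0, 1], [1, 0]]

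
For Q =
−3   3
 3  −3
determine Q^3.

Q^2 = [[18, −18], [−18, 18]]
Q^3 = [[−108, 108], [108, −108]]

[[−108, 108], [108, −108]]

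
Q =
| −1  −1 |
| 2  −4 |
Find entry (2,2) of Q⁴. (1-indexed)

tr Q = −5 and det Q = 6, so the characteristic polynomial is λ² − (−5)λ + (6) with roots −2 and −3.
Eigenvectors give P = [[1, −1], [1, −2]] with P⁻¹ = [[2, −1], [1, −1]], and Q = P·diag(−2, −3)·P⁻¹.
Then Q⁴ = P·diag(16, 81)·P⁻¹ = [[16, −81], [16, −162]] · [[2, −1], [1, −1]] = [[−49, 65], [−130, 146]].

146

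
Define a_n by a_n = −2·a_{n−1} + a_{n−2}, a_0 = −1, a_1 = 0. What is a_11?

2378

With companion matrix M = [[−2, 1], [1, 0]], [a_n, a_{n−1}]ᵀ = M·[a_{n−1}, a_{n−2}]ᵀ, so [a_11, a_10]ᵀ = M¹⁰·[a_1, a_0]ᵀ.
M¹⁰ = [[5741, −2378], [−2378, 985]], giving [a_11, a_10]ᵀ = [[2378], [−985]].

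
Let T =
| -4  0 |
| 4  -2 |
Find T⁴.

[[256, 0], [-480, 16]]

T² = [[16, 0], [-24, 4]]
T³ = [[-64, 0], [112, -8]]
T⁴ = [[256, 0], [-480, 16]]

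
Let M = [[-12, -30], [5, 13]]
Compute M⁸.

[[-12354, -37830], [6305, 19171]]

tr M = 1 and det M = -6, so the characteristic polynomial is λ² − (1)λ + (-6) with roots -2 and 3.
Eigenvectors give P = [[3, 2], [-1, -1]] with P⁻¹ = [[1, 2], [-1, -3]], and M = P·diag(-2, 3)·P⁻¹.
Then M⁸ = P·diag(256, 6561)·P⁻¹ = [[768, 13122], [-256, -6561]] · [[1, 2], [-1, -3]] = [[-12354, -37830], [6305, 19171]].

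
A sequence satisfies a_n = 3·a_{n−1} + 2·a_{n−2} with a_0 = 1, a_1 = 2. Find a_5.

356

With companion matrix C = [[3, 2], [1, 0]], [a_n, a_{n−1}]ᵀ = C·[a_{n−1}, a_{n−2}]ᵀ, so [a_5, a_4]ᵀ = C^4·[a_1, a_0]ᵀ.
C^4 = [[139, 78], [39, 22]], giving [a_5, a_4]ᵀ = [[356], [100]].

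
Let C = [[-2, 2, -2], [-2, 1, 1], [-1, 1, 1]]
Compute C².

[[2, -4, 4], [1, -2, 6], [-1, 0, 4]]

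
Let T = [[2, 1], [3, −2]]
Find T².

[[7, 0], [0, 7]]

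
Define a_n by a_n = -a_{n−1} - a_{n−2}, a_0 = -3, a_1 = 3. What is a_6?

With companion matrix M = [[-1, -1], [1, 0]], [a_n, a_{n−1}]ᵀ = M·[a_{n−1}, a_{n−2}]ᵀ, so [a_6, a_5]ᵀ = M⁵·[a_1, a_0]ᵀ.
M⁵ = [[0, 1], [-1, -1]], giving [a_6, a_5]ᵀ = [[-3], [0]].

-3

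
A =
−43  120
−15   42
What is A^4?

tr A = −1 and det A = −6, so the characteristic polynomial is λ² − (−1)λ + (−6) with roots −3 and 2.
Eigenvectors give P = [[3, −8], [1, −3]] with P⁻¹ = [[3, −8], [1, −3]], and A = P·diag(−3, 2)·P⁻¹.
Then A^4 = P·diag(81, 16)·P⁻¹ = [[243, −128], [81, −48]] · [[3, −8], [1, −3]] = [[601, −1560], [195, −504]].

[[601, −1560], [195, −504]]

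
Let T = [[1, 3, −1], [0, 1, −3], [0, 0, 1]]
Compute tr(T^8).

3

T = I + N where N = [[0, 3, −1], [0, 0, −3], [0, 0, 0]] is strictly upper-triangular, so N^3 = 0.
(I + N)^8 = I + 8·N + 28·N^2 = [[1, 24, −260], [0, 1, −24], [0, 0, 1]].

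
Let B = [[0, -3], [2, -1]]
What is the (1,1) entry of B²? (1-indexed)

-6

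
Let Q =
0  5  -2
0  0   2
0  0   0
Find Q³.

Q is strictly triangular, hence nilpotent: Q³ = 0, so Q³ = 0.

[[0, 0, 0], [0, 0, 0], [0, 0, 0]]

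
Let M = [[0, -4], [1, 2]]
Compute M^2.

[[-4, -8], [2, 0]]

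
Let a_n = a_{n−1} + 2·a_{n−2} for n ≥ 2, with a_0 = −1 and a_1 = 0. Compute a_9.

−170

With companion matrix A = [[1, 2], [1, 0]], [a_n, a_{n−1}]ᵀ = A·[a_{n−1}, a_{n−2}]ᵀ, so [a_9, a_8]ᵀ = A^8·[a_1, a_0]ᵀ.
A^8 = [[171, 170], [85, 86]], giving [a_9, a_8]ᵀ = [[−170], [−86]].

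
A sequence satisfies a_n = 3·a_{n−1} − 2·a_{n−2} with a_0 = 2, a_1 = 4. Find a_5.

64

With companion matrix C = [[3, −2], [1, 0]], [a_n, a_{n−1}]ᵀ = C·[a_{n−1}, a_{n−2}]ᵀ, so [a_5, a_4]ᵀ = C⁴·[a_1, a_0]ᵀ.
C⁴ = [[31, −30], [15, −14]], giving [a_5, a_4]ᵀ = [[64], [32]].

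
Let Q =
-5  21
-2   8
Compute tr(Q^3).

tr Q = 3 and det Q = 2, so the characteristic polynomial is λ² − (3)λ + (2) with roots 1 and 2.
Eigenvectors give P = [[7, 3], [2, 1]] with P⁻¹ = [[1, -3], [-2, 7]], and Q = P·diag(1, 2)·P⁻¹.
Then Q^3 = P·diag(1, 8)·P⁻¹ = [[7, 24], [2, 8]] · [[1, -3], [-2, 7]] = [[-41, 147], [-14, 50]].

9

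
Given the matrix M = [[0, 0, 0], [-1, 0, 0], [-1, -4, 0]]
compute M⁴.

M is strictly triangular, hence nilpotent: M³ = 0, so M⁴ = 0.

[[0, 0, 0], [0, 0, 0], [0, 0, 0]]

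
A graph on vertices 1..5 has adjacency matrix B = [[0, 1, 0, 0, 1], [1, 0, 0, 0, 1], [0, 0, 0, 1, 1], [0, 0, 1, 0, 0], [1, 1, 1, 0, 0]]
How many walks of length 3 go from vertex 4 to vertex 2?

1

The number of length-3 walks from vertex 4 to vertex 2 is entry (4,2) of B^3, where B is the adjacency matrix.
B^2 = [[2, 1, 1, 0, 1], [1, 2, 1, 0, 1], [1, 1, 2, 0, 0], [0, 0, 0, 1, 1], [1, 1, 0, 1, 3]]
B^3 = [[2, 3, 1, 1, 4], [3, 2, 1, 1, 4], [1, 1, 0, 2, 4], [1, 1, 2, 0, 0], [4, 4, 4, 0, 2]]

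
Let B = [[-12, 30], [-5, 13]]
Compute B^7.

[[-4758, 13890], [-2315, 6817]]

tr B = 1 and det B = -6, so the characteristic polynomial is λ² − (1)λ + (-6) with roots -2 and 3.
Eigenvectors give P = [[-3, 2], [-1, 1]] with P⁻¹ = [[-1, 2], [-1, 3]], and B = P·diag(-2, 3)·P⁻¹.
Then B^7 = P·diag(-128, 2187)·P⁻¹ = [[384, 4374], [128, 2187]] · [[-1, 2], [-1, 3]] = [[-4758, 13890], [-2315, 6817]].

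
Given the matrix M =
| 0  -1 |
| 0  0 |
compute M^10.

M is strictly triangular, hence nilpotent: M^2 = 0, so M^10 = 0.

[[0, 0], [0, 0]]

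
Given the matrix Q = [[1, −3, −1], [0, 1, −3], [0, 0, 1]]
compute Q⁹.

Q = I + N where N = [[0, −3, −1], [0, 0, −3], [0, 0, 0]] is strictly upper-triangular, so N³ = 0.
(I + N)⁹ = I + 9·N + 36·N² = [[1, −27, 315], [0, 1, −27], [0, 0, 1]].

[[1, −27, 315], [0, 1, −27], [0, 0, 1]]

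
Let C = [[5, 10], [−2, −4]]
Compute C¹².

[[5, 10], [−2, −4]]

C² = C (a projection; rank 1, trace 1), so C¹² = C.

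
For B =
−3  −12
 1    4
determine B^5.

[[−3, −12], [1, 4]]

B² = B (a projection; rank 1, trace 1), so B^5 = B.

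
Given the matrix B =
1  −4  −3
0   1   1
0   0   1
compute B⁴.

[[1, −16, −36], [0, 1, 4], [0, 0, 1]]

B = I + N where N = [[0, −4, −3], [0, 0, 1], [0, 0, 0]] is strictly upper-triangular, so N³ = 0.
(I + N)⁴ = I + 4·N + 6·N² = [[1, −16, −36], [0, 1, 4], [0, 0, 1]].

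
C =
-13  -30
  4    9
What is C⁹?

tr C = -4 and det C = 3, so the characteristic polynomial is λ² − (-4)λ + (3) with roots -3 and -1.
Eigenvectors give P = [[3, 5], [-1, -2]] with P⁻¹ = [[2, 5], [-1, -3]], and C = P·diag(-3, -1)·P⁻¹.
Then C⁹ = P·diag(-19683, -1)·P⁻¹ = [[-59049, -5], [19683, 2]] · [[2, 5], [-1, -3]] = [[-118093, -295230], [39364, 98409]].

[[-118093, -295230], [39364, 98409]]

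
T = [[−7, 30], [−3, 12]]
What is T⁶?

tr T = 5 and det T = 6, so the characteristic polynomial is λ² − (5)λ + (6) with roots 3 and 2.
Eigenvectors give P = [[3, 10], [1, 3]] with P⁻¹ = [[−3, 10], [1, −3]], and T = P·diag(3, 2)·P⁻¹.
Then T⁶ = P·diag(729, 64)·P⁻¹ = [[2187, 640], [729, 192]] · [[−3, 10], [1, −3]] = [[−5921, 19950], [−1995, 6714]].

[[−5921, 19950], [−1995, 6714]]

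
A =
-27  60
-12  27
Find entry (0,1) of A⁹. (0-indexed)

tr A = 0 and det A = -9, so the characteristic polynomial is λ² − (0)λ + (-9) with roots -3 and 3.
Eigenvectors give P = [[5, 2], [2, 1]] with P⁻¹ = [[1, -2], [-2, 5]], and A = P·diag(-3, 3)·P⁻¹.
Then A⁹ = P·diag(-19683, 19683)·P⁻¹ = [[-98415, 39366], [-39366, 19683]] · [[1, -2], [-2, 5]] = [[-177147, 393660], [-78732, 177147]].

393660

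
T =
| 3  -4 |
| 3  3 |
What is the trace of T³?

-162

T² = [[-3, -24], [18, -3]]
T³ = [[-81, -60], [45, -81]]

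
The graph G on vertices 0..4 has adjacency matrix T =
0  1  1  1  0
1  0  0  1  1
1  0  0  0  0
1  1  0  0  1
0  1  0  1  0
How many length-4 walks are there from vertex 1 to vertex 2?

The number of length-4 walks from vertex 1 to vertex 2 is entry (1,2) of T⁴, where T is the adjacency matrix.
T² = [[3, 1, 0, 1, 2], [1, 3, 1, 2, 1], [0, 1, 1, 1, 0], [1, 2, 1, 3, 1], [2, 1, 0, 1, 2]]
T³ = [[2, 6, 3, 6, 2], [6, 4, 1, 5, 5], [3, 1, 0, 1, 2], [6, 5, 1, 4, 5], [2, 5, 2, 5, 2]]
T⁴ = [[15, 10, 2, 10, 12], [10, 16, 6, 15, 9], [2, 6, 3, 6, 2], [10, 15, 6, 16, 9], [12, 9, 2, 9, 10]]

6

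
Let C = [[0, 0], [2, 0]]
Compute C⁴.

C is strictly triangular, hence nilpotent: C² = 0, so C⁴ = 0.

[[0, 0], [0, 0]]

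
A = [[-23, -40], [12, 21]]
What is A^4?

[[481, 800], [-240, -399]]

tr A = -2 and det A = -3, so the characteristic polynomial is λ² − (-2)λ + (-3) with roots 1 and -3.
Eigenvectors give P = [[5, 2], [-3, -1]] with P⁻¹ = [[-1, -2], [3, 5]], and A = P·diag(1, -3)·P⁻¹.
Then A^4 = P·diag(1, 81)·P⁻¹ = [[5, 162], [-3, -81]] · [[-1, -2], [3, 5]] = [[481, 800], [-240, -399]].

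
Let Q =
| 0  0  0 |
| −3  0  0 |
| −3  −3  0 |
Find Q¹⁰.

Q is strictly triangular, hence nilpotent: Q³ = 0, so Q¹⁰ = 0.

[[0, 0, 0], [0, 0, 0], [0, 0, 0]]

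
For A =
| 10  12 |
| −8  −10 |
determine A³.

tr A = 0 and det A = −4, so the characteristic polynomial is λ² − (0)λ + (−4) with roots −2 and 2.
Eigenvectors give P = [[−1, 3], [1, −2]] with P⁻¹ = [[2, 3], [1, 1]], and A = P·diag(−2, 2)·P⁻¹.
Then A³ = P·diag(−8, 8)·P⁻¹ = [[8, 24], [−8, −16]] · [[2, 3], [1, 1]] = [[40, 48], [−32, −40]].

[[40, 48], [−32, −40]]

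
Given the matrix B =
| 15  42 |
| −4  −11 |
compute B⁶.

[[5097, 15288], [−1456, −4367]]

tr B = 4 and det B = 3, so the characteristic polynomial is λ² − (4)λ + (3) with roots 1 and 3.
Eigenvectors give P = [[3, −7], [−1, 2]] with P⁻¹ = [[−2, −7], [−1, −3]], and B = P·diag(1, 3)·P⁻¹.
Then B⁶ = P·diag(1, 729)·P⁻¹ = [[3, −5103], [−1, 1458]] · [[−2, −7], [−1, −3]] = [[5097, 15288], [−1456, −4367]].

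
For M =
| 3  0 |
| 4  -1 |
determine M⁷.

tr M = 2 and det M = -3, so the characteristic polynomial is λ² − (2)λ + (-3) with roots -1 and 3.
Eigenvectors give P = [[0, 1], [-1, 1]] with P⁻¹ = [[1, -1], [1, 0]], and M = P·diag(-1, 3)·P⁻¹.
Then M⁷ = P·diag(-1, 2187)·P⁻¹ = [[0, 2187], [1, 2187]] · [[1, -1], [1, 0]] = [[2187, 0], [2188, -1]].

[[2187, 0], [2188, -1]]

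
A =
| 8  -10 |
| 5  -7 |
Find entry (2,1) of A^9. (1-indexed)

tr A = 1 and det A = -6, so the characteristic polynomial is λ² − (1)λ + (-6) with roots -2 and 3.
Eigenvectors give P = [[1, -2], [1, -1]] with P⁻¹ = [[-1, 2], [-1, 1]], and A = P·diag(-2, 3)·P⁻¹.
Then A^9 = P·diag(-512, 19683)·P⁻¹ = [[-512, -39366], [-512, -19683]] · [[-1, 2], [-1, 1]] = [[39878, -40390], [20195, -20707]].

20195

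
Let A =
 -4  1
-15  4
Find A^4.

[[1, 0], [0, 1]]

A² = I (check: tr A = 0 and det A = -1), so A^4 = I since 4 is even.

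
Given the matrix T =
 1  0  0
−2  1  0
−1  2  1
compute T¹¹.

T = I + N where N = [[0, 0, 0], [−2, 0, 0], [−1, 2, 0]] is strictly lower-triangular, so N³ = 0.
(I + N)¹¹ = I + 11·N + 55·N² = [[1, 0, 0], [−22, 1, 0], [−231, 22, 1]].

[[1, 0, 0], [−22, 1, 0], [−231, 22, 1]]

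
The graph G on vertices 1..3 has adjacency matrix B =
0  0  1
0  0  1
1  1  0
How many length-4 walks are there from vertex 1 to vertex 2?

The number of length-4 walks from vertex 1 to vertex 2 is entry (1,2) of B⁴, where B is the adjacency matrix.
B² = [[1, 1, 0], [1, 1, 0], [0, 0, 2]]
B³ = [[0, 0, 2], [0, 0, 2], [2, 2, 0]]
B⁴ = [[2, 2, 0], [2, 2, 0], [0, 0, 4]]

2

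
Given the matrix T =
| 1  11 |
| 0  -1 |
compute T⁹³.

[[1, 11], [0, -1]]

T² = I (check: tr T = 0 and det T = -1), so T⁹³ = T since 93 is odd.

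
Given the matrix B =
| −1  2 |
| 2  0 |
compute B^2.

[[5, −2], [−2, 4]]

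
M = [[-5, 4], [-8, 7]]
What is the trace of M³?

26

tr M = 2 and det M = -3, so the characteristic polynomial is λ² − (2)λ + (-3) with roots -1 and 3.
Eigenvectors give P = [[-1, -1], [-1, -2]] with P⁻¹ = [[-2, 1], [1, -1]], and M = P·diag(-1, 3)·P⁻¹.
Then M³ = P·diag(-1, 27)·P⁻¹ = [[1, -27], [1, -54]] · [[-2, 1], [1, -1]] = [[-29, 28], [-56, 55]].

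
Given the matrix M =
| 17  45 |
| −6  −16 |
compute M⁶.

tr M = 1 and det M = −2, so the characteristic polynomial is λ² − (1)λ + (−2) with roots 2 and −1.
Eigenvectors give P = [[−3, −5], [1, 2]] with P⁻¹ = [[−2, −5], [1, 3]], and M = P·diag(2, −1)·P⁻¹.
Then M⁶ = P·diag(64, 1)·P⁻¹ = [[−192, −5], [64, 2]] · [[−2, −5], [1, 3]] = [[379, 945], [−126, −314]].

[[379, 945], [−126, −314]]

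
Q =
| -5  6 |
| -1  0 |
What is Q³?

tr Q = -5 and det Q = 6, so the characteristic polynomial is λ² − (-5)λ + (6) with roots -3 and -2.
Eigenvectors give P = [[3, -2], [1, -1]] with P⁻¹ = [[1, -2], [1, -3]], and Q = P·diag(-3, -2)·P⁻¹.
Then Q³ = P·diag(-27, -8)·P⁻¹ = [[-81, 16], [-27, 8]] · [[1, -2], [1, -3]] = [[-65, 114], [-19, 30]].

[[-65, 114], [-19, 30]]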